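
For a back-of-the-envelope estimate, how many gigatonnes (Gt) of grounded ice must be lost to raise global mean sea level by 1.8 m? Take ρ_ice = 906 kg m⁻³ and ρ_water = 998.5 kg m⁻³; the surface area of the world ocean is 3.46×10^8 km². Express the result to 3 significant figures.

≈ 6.22×10^5 Gt

Required water volume = Δh × A = 1.8 m × 3.46×10^14 m² = 6.228×10^14 m³.
ρ_w = 998.5 kg m⁻³, so the mass of water = 6.228×10^14 m³ × 998.5 kg m⁻³ = 6.219×10^17 kg = 6.22×10^5 Gt (and the same mass of ice, by conservation).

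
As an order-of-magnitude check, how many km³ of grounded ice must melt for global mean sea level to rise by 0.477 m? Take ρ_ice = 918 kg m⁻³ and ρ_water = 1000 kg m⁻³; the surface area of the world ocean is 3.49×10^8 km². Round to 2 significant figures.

≈ 1.8×10^5 km³

Required water volume = Δh × A = 0.477 m × 3.49×10^14 m² = 1.665×10^14 m³ = 1.665×10^5 km³.
Ice volume = water volume × ρ_w/ρ_ice = 1.665×10^5 × 1000/918 = 1.8×10^5 km³.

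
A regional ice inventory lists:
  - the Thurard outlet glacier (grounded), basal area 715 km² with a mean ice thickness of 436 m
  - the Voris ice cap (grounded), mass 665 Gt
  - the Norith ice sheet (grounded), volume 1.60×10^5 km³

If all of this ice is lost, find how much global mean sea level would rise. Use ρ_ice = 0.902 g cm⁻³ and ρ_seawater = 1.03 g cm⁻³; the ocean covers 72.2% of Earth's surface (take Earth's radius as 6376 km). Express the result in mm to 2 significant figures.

Thurard: ice volume = 715 km² × 436 m = 311.7 km³; 311.7 × (902/1030) = 273.0 km³ of water.
Voris: 665 Gt = 6.650×10^14 kg; dividing by ρ_w = 1.03 g cm⁻³ = 1030 kg m⁻³ gives 6.456×10^11 m³ of water.
Norith: 1.60×10^5 km³ × (902/1030) = 1.401×10^5 km³ of water.
Total added water ≈ 1.410×10^14 m³ over 3.69×10^14 m² → Δh = 0.382 m = 380 mm.

≈ 380 mm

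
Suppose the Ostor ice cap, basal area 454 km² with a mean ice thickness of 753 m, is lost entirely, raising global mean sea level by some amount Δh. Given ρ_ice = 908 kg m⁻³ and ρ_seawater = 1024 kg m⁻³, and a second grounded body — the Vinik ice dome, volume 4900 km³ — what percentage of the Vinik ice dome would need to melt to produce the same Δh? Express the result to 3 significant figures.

≈ 6.98 %

Equal sea-level rise means equal mass of meltwater, i.e. equal mass of ice lost.
Ice mass of Ostor: 3.104×10^14 kg; ice mass of Vinik: 4.449×10^15 kg.
Fraction required = 3.104×10^14 / 4.449×10^15 = 0.0698 → 6.98 %.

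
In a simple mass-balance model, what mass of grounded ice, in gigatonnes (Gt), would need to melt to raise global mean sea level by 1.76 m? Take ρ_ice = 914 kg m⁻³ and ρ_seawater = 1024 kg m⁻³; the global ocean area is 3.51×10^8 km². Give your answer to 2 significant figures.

Required water volume = Δh × A = 1.76 m × 3.51×10^14 m² = 6.178×10^14 m³.
ρ_w = 1024 kg m⁻³, so the mass of water = 6.178×10^14 m³ × 1024 kg m⁻³ = 6.326×10^17 kg = 6.3×10^5 Gt (and the same mass of ice, by conservation).

≈ 6.3×10^5 Gt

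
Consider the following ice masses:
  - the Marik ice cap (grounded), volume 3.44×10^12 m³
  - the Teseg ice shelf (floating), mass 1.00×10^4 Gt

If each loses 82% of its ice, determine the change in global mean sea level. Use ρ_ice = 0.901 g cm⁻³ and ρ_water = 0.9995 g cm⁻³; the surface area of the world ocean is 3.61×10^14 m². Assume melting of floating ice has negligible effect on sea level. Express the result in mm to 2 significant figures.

≈ 7.0 mm

Marik: 0.82 × 3.44×10^12 m³ × (901/999.5) = 2.543×10^12 m³ of water.
The Teseg ice shelf is floating and already displaces its own weight of water, so its melt adds essentially nothing to sea level.
Total added water ≈ 2.543×10^12 m³ over 3.61×10^14 m² → Δh = 7.04×10^-3 m = 7.0 mm.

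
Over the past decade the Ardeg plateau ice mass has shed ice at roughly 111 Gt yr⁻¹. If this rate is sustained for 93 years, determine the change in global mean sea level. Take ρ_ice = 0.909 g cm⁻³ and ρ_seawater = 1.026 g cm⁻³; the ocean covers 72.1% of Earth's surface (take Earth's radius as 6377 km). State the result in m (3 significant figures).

≈ 0.0273 m

Total mass lost = 111 Gt/yr × 93 yr = 1.032×10^4 Gt = 1.032×10^16 kg.
ρ_w = 1.026 g cm⁻³ = 1026 kg m⁻³, so water volume = 1.032×10^16 / 1026 = 1.006×10^13 m³.
Δh = 1.006×10^13 / 3.68×10^14 = 0.0273 m.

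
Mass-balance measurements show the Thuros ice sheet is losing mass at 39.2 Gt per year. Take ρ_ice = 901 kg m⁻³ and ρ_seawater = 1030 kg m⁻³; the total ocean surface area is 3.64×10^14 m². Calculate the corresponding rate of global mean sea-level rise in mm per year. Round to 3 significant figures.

ρ_w = 1030 kg m⁻³. Annual water volume added = 39.2 Gt / ρ_w = 3.920×10^13 kg / 1030 kg m⁻³ = 3.806×10^10 m³.
Δh per year = 3.806×10^10 / 3.64×10^14 = 1.05×10^-4 m = 0.105 mm.

≈ 0.105 mm/yr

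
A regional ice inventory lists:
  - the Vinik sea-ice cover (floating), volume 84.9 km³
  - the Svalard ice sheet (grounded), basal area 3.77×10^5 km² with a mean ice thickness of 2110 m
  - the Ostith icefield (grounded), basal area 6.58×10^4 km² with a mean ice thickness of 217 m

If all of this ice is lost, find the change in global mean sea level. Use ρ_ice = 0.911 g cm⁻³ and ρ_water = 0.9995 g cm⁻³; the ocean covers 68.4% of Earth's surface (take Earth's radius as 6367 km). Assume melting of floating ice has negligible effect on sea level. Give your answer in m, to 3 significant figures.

The Vinik sea-ice cover is floating and already displaces its own weight of water, so its melt adds essentially nothing to sea level.
Svalard: ice volume = 3.77×10^5 km² × 2110 m = 7.955×10^5 km³; 7.955×10^5 × (911/999.5) = 7.250×10^5 km³ of water.
Ostith: ice volume = 6.58×10^4 km² × 217 m = 1.428×10^4 km³; 1.428×10^4 × (911/999.5) = 1.301×10^4 km³ of water.
Total added water ≈ 7.380×10^14 m³ over 3.48×10^14 m² → Δh = 2.12 m.

≈ 2.12 m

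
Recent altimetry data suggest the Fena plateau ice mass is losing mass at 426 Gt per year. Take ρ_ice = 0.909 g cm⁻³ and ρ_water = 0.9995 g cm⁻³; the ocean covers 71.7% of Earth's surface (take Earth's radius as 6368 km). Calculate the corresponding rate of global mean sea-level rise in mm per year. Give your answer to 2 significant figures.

≈ 1.2 mm/yr

ρ_w = 0.9995 g cm⁻³ = 999.5 kg m⁻³. Annual water volume added = 426 Gt / ρ_w = 4.260×10^14 kg / 999.5 kg m⁻³ = 4.262×10^11 m³.
Δh per year = 4.262×10^11 / 3.65×10^14 = 1.17×10^-3 m = 1.2 mm.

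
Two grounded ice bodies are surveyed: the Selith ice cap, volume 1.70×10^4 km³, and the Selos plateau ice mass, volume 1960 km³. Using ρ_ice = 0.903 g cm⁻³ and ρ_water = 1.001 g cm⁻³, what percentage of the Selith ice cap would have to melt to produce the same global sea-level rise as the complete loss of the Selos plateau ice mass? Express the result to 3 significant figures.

Equal sea-level rise means equal mass of meltwater, i.e. equal mass of ice lost.
Ice mass of Selos: 1.770×10^15 kg; ice mass of Selith: 1.535×10^16 kg.
Fraction required = 1.770×10^15 / 1.535×10^16 = 0.115 → 11.5 %.

≈ 11.5 %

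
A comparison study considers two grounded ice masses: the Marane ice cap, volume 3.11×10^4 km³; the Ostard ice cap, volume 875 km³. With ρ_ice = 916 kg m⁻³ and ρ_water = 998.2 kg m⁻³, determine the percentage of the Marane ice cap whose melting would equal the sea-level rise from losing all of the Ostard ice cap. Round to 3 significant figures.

Equal sea-level rise means equal mass of meltwater, i.e. equal mass of ice lost.
Ice mass of Ostard: 8.015×10^14 kg; ice mass of Marane: 2.849×10^16 kg.
Fraction required = 8.015×10^14 / 2.849×10^16 = 0.0281 → 2.81 %.

≈ 2.81 %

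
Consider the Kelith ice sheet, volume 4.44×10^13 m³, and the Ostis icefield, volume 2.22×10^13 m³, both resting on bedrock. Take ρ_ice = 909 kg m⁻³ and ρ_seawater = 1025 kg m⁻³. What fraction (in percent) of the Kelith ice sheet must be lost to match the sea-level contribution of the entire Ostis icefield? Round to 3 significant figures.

Equal sea-level rise means equal mass of meltwater, i.e. equal mass of ice lost.
Ice mass of Ostis: 2.018×10^16 kg; ice mass of Kelith: 4.036×10^16 kg.
Fraction required = 2.018×10^16 / 4.036×10^16 = 0.500 → 50.0 %.

≈ 50.0 %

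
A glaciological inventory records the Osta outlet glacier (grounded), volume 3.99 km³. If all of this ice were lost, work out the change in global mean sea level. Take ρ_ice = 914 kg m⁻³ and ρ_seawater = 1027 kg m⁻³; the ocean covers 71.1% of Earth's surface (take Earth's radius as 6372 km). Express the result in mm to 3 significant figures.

≈ 9.79×10^-3 mm

Osta: 3.99 km³ × (914/1027) = 3.551 km³ of water.
Spread over 3.63×10^14 m² of ocean, Δh = 3.551×10^9 / 3.63×10^14 = 9.79×10^-6 m = 9.79×10^-3 mm.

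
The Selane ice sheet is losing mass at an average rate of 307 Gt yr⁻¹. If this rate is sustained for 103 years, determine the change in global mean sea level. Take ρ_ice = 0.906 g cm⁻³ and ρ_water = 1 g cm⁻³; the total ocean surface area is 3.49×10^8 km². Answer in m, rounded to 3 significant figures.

≈ 0.0906 m

Total mass lost = 307 Gt/yr × 103 yr = 3.162×10^4 Gt = 3.162×10^16 kg.
ρ_w = 1 g cm⁻³ = 1000 kg m⁻³, so water volume = 3.162×10^16 / 1000 = 3.162×10^13 m³.
Δh = 3.162×10^13 / 3.49×10^14 = 0.0906 m.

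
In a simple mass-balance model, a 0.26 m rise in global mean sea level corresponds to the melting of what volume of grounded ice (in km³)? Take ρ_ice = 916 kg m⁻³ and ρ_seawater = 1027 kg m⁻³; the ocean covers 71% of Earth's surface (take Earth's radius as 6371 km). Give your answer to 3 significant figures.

≈ 1.06×10^5 km³

Required water volume = Δh × A = 0.26 m × 3.62×10^14 m² = 9.416×10^13 m³ = 9.416×10^4 km³.
Ice volume = water volume × ρ_w/ρ_ice = 9.416×10^4 × 1027/916 = 1.06×10^5 km³.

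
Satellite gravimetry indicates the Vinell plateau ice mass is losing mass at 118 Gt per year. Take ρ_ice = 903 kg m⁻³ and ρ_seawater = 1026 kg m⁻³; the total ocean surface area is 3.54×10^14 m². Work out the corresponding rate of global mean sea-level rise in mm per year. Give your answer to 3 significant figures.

ρ_w = 1026 kg m⁻³. Annual water volume added = 118 Gt / ρ_w = 1.180×10^14 kg / 1026 kg m⁻³ = 1.150×10^11 m³.
Δh per year = 1.150×10^11 / 3.54×10^14 = 3.25×10^-4 m = 0.325 mm.

≈ 0.325 mm/yr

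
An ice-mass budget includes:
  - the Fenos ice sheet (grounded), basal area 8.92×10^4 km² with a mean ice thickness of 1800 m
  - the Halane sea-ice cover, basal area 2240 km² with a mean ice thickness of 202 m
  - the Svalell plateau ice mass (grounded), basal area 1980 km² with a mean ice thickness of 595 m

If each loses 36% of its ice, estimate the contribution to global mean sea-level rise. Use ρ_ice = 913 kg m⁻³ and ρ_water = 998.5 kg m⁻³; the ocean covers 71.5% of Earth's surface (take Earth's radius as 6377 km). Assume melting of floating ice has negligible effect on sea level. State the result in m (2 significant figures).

≈ 0.15 m

Fenos: ice volume = 8.92×10^4 km² × 1800 m = 1.606×10^5 km³; 0.36 × 1.606×10^5 × (913/998.5) = 5.285×10^4 km³ of water.
The Halane sea-ice cover is floating and already displaces its own weight of water, so its melt adds essentially nothing to sea level.
Svalell: ice volume = 1980 km² × 595 m = 1178 km³; 0.36 × 1178 × (913/998.5) = 387.8 km³ of water.
Total added water ≈ 5.324×10^13 m³ over 3.65×10^14 m² → Δh = 0.146 m.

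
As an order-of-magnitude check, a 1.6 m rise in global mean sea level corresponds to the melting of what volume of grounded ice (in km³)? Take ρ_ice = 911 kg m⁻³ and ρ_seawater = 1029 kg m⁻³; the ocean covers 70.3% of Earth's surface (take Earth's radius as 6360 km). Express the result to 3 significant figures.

Required water volume = Δh × A = 1.6 m × 3.57×10^14 m² = 5.717×10^14 m³ = 5.717×10^5 km³.
Ice volume = water volume × ρ_w/ρ_ice = 5.717×10^5 × 1029/911 = 6.46×10^5 km³.

≈ 6.46×10^5 km³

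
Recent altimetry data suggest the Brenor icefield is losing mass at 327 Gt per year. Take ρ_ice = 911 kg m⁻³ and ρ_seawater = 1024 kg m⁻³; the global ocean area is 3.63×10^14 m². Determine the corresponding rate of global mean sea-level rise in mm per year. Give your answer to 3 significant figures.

≈ 0.880 mm/yr

ρ_w = 1024 kg m⁻³. Annual water volume added = 327 Gt / ρ_w = 3.270×10^14 kg / 1024 kg m⁻³ = 3.193×10^11 m³.
Δh per year = 3.193×10^11 / 3.63×10^14 = 8.80×10^-4 m = 0.880 mm.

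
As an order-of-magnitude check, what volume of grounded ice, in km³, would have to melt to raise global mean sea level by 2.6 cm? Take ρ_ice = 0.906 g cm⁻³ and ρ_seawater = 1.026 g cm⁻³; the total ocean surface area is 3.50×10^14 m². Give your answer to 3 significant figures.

≈ 1.03×10^4 km³

Required water volume = Δh × A = 0.026 m × 3.50×10^14 m² = 9.100×10^12 m³ = 9100 km³.
Ice volume = water volume × ρ_w/ρ_ice = 9100 × 1026/906 = 1.03×10^4 km³.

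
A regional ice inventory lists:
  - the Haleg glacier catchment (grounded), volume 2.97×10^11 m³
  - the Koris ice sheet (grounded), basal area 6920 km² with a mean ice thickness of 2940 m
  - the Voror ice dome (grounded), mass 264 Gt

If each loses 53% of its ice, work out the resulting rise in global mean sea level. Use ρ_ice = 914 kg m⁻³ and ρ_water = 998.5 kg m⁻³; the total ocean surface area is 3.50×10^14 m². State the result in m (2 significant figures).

≈ 0.029 m

Haleg: 0.53 × 2.97×10^11 m³ × (914/998.5) = 1.441×10^11 m³ of water.
Koris: ice volume = 6920 km² × 2940 m = 2.034×10^4 km³; 0.53 × 2.034×10^4 × (914/998.5) = 9870 km³ of water.
Voror: 0.53 × 264 Gt = 1.399×10^14 kg; dividing by ρ_w = 998.5 kg m⁻³ gives 1.401×10^11 m³ of water.
Total added water ≈ 1.015×10^13 m³ over 3.50×10^14 m² → Δh = 0.0290 m.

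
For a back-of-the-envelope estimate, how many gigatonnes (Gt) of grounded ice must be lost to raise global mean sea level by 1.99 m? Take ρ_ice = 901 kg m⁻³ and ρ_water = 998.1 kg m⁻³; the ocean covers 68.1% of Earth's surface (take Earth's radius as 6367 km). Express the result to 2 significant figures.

Required water volume = Δh × A = 1.99 m × 3.47×10^14 m² = 6.904×10^14 m³.
ρ_w = 998.1 kg m⁻³, so the mass of water = 6.904×10^14 m³ × 998.1 kg m⁻³ = 6.891×10^17 kg = 6.9×10^5 Gt (and the same mass of ice, by conservation).

≈ 6.9×10^5 Gt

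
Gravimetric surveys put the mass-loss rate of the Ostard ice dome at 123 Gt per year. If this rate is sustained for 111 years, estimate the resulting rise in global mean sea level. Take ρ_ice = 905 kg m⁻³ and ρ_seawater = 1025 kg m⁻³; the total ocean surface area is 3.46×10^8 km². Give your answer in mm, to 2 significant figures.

≈ 38 mm

Total mass lost = 123 Gt/yr × 111 yr = 1.365×10^4 Gt = 1.365×10^16 kg.
ρ_w = 1025 kg m⁻³, so water volume = 1.365×10^16 / 1025 = 1.332×10^13 m³.
Δh = 1.332×10^13 / 3.46×10^14 = 0.0385 m = 38 mm.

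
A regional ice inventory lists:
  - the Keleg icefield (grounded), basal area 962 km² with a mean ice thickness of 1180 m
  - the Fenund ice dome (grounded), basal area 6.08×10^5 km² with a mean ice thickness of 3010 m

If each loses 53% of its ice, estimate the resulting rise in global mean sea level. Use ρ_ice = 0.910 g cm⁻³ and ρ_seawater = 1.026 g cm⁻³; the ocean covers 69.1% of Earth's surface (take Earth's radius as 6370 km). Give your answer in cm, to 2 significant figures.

≈ 240 cm

Keleg: ice volume = 962 km² × 1180 m = 1135 km³; 0.53 × 1135 × (910/1026) = 533.6 km³ of water.
Fenund: ice volume = 6.08×10^5 km² × 3010 m = 1.830×10^6 km³; 0.53 × 1.830×10^6 × (910/1026) = 8.603×10^5 km³ of water.
Total added water ≈ 8.608×10^14 m³ over 3.52×10^14 m² → Δh = 2.44 m = 240 cm.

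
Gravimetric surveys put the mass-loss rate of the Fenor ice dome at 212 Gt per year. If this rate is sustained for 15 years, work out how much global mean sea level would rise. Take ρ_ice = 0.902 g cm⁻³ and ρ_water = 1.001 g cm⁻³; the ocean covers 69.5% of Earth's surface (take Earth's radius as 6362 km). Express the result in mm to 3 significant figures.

Total mass lost = 212 Gt/yr × 15 yr = 3180 Gt = 3.180×10^15 kg.
ρ_w = 1.001 g cm⁻³ = 1001 kg m⁻³, so water volume = 3.180×10^15 / 1001 = 3.177×10^12 m³.
Δh = 3.177×10^12 / 3.53×10^14 = 8.99×10^-3 m = 8.99 mm.

≈ 8.99 mm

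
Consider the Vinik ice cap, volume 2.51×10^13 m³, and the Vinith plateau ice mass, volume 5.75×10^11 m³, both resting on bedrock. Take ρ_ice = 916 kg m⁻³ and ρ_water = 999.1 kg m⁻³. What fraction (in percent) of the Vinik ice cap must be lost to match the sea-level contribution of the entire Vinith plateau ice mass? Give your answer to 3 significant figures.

Equal sea-level rise means equal mass of meltwater, i.e. equal mass of ice lost.
Ice mass of Vinith: 5.267×10^14 kg; ice mass of Vinik: 2.299×10^16 kg.
Fraction required = 5.267×10^14 / 2.299×10^16 = 0.0229 → 2.29 %.

≈ 2.29 %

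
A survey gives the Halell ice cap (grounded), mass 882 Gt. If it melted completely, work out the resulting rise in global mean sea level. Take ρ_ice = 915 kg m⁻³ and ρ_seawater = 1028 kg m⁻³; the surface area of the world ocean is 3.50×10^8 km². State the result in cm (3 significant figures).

Halell: 882 Gt = 8.820×10^14 kg; dividing by ρ_w = 1028 kg m⁻³ gives 8.580×10^11 m³ of water.
Spread over 3.50×10^14 m² of ocean, Δh = 8.580×10^11 / 3.50×10^14 = 2.45×10^-3 m = 0.245 cm.

≈ 0.245 cm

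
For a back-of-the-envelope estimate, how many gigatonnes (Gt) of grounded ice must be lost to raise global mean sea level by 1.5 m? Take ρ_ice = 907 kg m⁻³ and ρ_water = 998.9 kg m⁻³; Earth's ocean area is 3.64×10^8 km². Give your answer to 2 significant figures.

Required water volume = Δh × A = 1.5 m × 3.64×10^14 m² = 5.460×10^14 m³.
ρ_w = 998.9 kg m⁻³, so the mass of water = 5.460×10^14 m³ × 998.9 kg m⁻³ = 5.454×10^17 kg = 5.5×10^5 Gt (and the same mass of ice, by conservation).

≈ 5.5×10^5 Gt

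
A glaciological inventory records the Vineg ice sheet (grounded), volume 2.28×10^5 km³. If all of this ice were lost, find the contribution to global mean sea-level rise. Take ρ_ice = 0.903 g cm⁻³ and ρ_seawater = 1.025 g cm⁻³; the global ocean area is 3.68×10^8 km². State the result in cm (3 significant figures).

Vineg: 2.28×10^5 km³ × (903/1025) = 2.009×10^5 km³ of water.
Spread over 3.68×10^14 m² of ocean, Δh = 2.009×10^14 / 3.68×10^14 = 0.546 m = 54.6 cm.

≈ 54.6 cm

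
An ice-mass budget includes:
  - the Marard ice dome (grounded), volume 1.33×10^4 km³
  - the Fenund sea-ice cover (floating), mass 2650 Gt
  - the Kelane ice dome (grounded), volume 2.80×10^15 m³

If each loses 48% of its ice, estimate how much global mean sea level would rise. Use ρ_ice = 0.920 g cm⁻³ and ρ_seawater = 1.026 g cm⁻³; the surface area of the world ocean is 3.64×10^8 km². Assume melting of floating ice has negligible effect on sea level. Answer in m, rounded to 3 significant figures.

≈ 3.33 m

Marard: 0.48 × 1.33×10^4 km³ × (920/1026) = 5724 km³ of water.
The Fenund sea-ice cover is floating and already displaces its own weight of water, so its melt adds essentially nothing to sea level.
Kelane: 0.48 × 2.80×10^15 m³ × (920/1026) = 1.205×10^15 m³ of water.
Total added water ≈ 1.211×10^15 m³ over 3.64×10^14 m² → Δh = 3.33 m.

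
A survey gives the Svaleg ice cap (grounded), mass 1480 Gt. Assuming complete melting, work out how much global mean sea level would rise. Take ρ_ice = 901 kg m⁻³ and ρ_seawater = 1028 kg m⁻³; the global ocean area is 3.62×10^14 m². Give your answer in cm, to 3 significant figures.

≈ 0.398 cm

Svaleg: 1480 Gt = 1.480×10^15 kg; dividing by ρ_w = 1028 kg m⁻³ gives 1.440×10^12 m³ of water.
Spread over 3.62×10^14 m² of ocean, Δh = 1.440×10^12 / 3.62×10^14 = 3.98×10^-3 m = 0.398 cm.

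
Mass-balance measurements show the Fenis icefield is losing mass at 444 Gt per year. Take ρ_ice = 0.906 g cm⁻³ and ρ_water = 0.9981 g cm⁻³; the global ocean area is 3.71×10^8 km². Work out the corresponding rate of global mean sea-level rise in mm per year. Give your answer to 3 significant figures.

≈ 1.20 mm/yr

ρ_w = 0.9981 g cm⁻³ = 998.1 kg m⁻³. Annual water volume added = 444 Gt / ρ_w = 4.440×10^14 kg / 998.1 kg m⁻³ = 4.448×10^11 m³.
Δh per year = 4.448×10^11 / 3.71×10^14 = 1.20×10^-3 m = 1.20 mm.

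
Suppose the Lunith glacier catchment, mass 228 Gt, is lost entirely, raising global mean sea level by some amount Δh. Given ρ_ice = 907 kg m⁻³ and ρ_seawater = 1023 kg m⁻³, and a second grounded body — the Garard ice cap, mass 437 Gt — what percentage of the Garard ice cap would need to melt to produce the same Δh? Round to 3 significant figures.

≈ 52.2 %

Equal sea-level rise means equal mass of meltwater, i.e. equal mass of ice lost.
Ice mass of Lunith: 2.280×10^14 kg; ice mass of Garard: 4.370×10^14 kg.
Fraction required = 2.280×10^14 / 4.370×10^14 = 0.522 → 52.2 %.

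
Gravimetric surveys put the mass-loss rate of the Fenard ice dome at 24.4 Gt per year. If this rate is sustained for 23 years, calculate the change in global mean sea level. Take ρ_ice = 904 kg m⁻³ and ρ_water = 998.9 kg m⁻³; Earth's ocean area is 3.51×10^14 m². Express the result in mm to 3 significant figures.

Total mass lost = 24.4 Gt/yr × 23 yr = 561.2 Gt = 5.612×10^14 kg.
ρ_w = 998.9 kg m⁻³, so water volume = 5.612×10^14 / 998.9 = 5.618×10^11 m³.
Δh = 5.618×10^11 / 3.51×10^14 = 1.60×10^-3 m = 1.60 mm.

≈ 1.60 mm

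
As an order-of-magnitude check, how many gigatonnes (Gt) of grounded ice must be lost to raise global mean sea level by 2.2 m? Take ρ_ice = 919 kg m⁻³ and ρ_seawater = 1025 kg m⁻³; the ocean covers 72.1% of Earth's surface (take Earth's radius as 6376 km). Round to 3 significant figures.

≈ 8.31×10^5 Gt

Required water volume = Δh × A = 2.2 m × 3.68×10^14 m² = 8.103×10^14 m³.
ρ_w = 1025 kg m⁻³, so the mass of water = 8.103×10^14 m³ × 1025 kg m⁻³ = 8.306×10^17 kg = 8.31×10^5 Gt (and the same mass of ice, by conservation).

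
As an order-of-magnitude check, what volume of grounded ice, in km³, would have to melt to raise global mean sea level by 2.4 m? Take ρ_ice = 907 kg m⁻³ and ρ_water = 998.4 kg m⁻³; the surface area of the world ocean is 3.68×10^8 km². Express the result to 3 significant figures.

Required water volume = Δh × A = 2.4 m × 3.68×10^14 m² = 8.832×10^14 m³ = 8.832×10^5 km³.
Ice volume = water volume × ρ_w/ρ_ice = 8.832×10^5 × 998.4/907 = 9.72×10^5 km³.

≈ 9.72×10^5 km³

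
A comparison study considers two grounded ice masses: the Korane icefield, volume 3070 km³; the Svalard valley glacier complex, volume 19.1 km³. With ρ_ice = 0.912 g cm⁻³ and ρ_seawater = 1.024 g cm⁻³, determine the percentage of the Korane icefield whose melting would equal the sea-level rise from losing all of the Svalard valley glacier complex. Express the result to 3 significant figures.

≈ 0.622 %

Equal sea-level rise means equal mass of meltwater, i.e. equal mass of ice lost.
Ice mass of Svalard: 1.742×10^13 kg; ice mass of Korane: 2.800×10^15 kg.
Fraction required = 1.742×10^13 / 2.800×10^15 = 6.22×10^-3 → 0.622 %.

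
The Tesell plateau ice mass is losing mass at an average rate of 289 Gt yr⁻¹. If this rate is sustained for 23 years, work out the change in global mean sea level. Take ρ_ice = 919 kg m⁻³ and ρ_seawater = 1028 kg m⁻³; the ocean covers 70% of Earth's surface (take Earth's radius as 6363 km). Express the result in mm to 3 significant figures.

Total mass lost = 289 Gt/yr × 23 yr = 6647 Gt = 6.647×10^15 kg.
ρ_w = 1028 kg m⁻³, so water volume = 6.647×10^15 / 1028 = 6.466×10^12 m³.
Δh = 6.466×10^12 / 3.56×10^14 = 0.0182 m = 18.2 mm.

≈ 18.2 mm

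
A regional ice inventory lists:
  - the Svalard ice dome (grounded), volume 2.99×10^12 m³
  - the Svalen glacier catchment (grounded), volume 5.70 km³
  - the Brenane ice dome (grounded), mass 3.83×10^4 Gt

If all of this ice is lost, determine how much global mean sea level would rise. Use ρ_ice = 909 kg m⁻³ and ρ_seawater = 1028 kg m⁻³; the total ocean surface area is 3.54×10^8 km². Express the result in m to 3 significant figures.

≈ 0.113 m

Svalard: 2.99×10^12 m³ × (909/1028) = 2.644×10^12 m³ of water.
Svalen: 5.70 km³ × (909/1028) = 5.040 km³ of water.
Brenane: 3.83×10^4 Gt = 3.830×10^16 kg; dividing by ρ_w = 1028 kg m⁻³ gives 3.726×10^13 m³ of water.
Total added water ≈ 3.991×10^13 m³ over 3.54×10^14 m² → Δh = 0.113 m.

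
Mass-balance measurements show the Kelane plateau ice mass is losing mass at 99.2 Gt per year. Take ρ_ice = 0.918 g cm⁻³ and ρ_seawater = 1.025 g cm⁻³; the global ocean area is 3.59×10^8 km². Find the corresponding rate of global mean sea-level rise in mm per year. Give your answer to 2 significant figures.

≈ 0.27 mm/yr

ρ_w = 1.025 g cm⁻³ = 1025 kg m⁻³. Annual water volume added = 99.2 Gt / ρ_w = 9.920×10^13 kg / 1025 kg m⁻³ = 9.678×10^10 m³.
Δh per year = 9.678×10^10 / 3.59×10^14 = 2.70×10^-4 m = 0.27 mm.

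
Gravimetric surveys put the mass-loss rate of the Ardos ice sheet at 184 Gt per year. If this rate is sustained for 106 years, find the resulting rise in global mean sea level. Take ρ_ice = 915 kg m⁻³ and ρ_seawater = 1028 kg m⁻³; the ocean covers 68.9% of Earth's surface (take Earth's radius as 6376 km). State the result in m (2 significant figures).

≈ 0.054 m

Total mass lost = 184 Gt/yr × 106 yr = 1.950×10^4 Gt = 1.950×10^16 kg.
ρ_w = 1028 kg m⁻³, so water volume = 1.950×10^16 / 1028 = 1.897×10^13 m³.
Δh = 1.897×10^13 / 3.52×10^14 = 0.0539 m.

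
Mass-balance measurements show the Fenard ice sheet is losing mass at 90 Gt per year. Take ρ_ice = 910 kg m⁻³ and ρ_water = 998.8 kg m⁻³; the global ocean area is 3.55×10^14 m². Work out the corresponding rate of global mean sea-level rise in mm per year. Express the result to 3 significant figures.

ρ_w = 998.8 kg m⁻³. Annual water volume added = 90 Gt / ρ_w = 9.000×10^13 kg / 998.8 kg m⁻³ = 9.011×10^10 m³.
Δh per year = 9.011×10^10 / 3.55×10^14 = 2.54×10^-4 m = 0.254 mm.

≈ 0.254 mm/yr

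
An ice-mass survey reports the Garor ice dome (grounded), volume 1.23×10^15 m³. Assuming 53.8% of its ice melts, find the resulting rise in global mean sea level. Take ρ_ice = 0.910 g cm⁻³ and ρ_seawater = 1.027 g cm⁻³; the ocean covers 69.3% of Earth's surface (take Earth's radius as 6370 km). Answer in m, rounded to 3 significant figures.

≈ 1.66 m

Garor: 0.538 × 1.23×10^15 m³ × (910/1027) = 5.864×10^14 m³ of water.
Spread over 3.53×10^14 m² of ocean, Δh = 5.864×10^14 / 3.53×10^14 = 1.66 m.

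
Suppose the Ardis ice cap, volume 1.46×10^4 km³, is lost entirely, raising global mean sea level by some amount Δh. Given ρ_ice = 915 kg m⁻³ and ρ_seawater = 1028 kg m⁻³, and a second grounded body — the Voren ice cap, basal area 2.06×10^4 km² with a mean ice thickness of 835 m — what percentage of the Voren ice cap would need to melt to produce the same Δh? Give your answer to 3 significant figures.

≈ 84.9 %

Equal sea-level rise means equal mass of meltwater, i.e. equal mass of ice lost.
Ice mass of Ardis: 1.336×10^16 kg; ice mass of Voren: 1.574×10^16 kg.
Fraction required = 1.336×10^16 / 1.574×10^16 = 0.849 → 84.9 %.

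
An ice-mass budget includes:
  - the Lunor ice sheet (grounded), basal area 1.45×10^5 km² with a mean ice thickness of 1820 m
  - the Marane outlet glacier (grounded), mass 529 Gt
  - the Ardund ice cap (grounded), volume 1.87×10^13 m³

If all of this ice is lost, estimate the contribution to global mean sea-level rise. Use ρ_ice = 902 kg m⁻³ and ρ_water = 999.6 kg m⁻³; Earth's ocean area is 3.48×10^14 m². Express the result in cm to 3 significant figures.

≈ 73.4 cm

Lunor: ice volume = 1.45×10^5 km² × 1820 m = 2.639×10^5 km³; 2.639×10^5 × (902/999.6) = 2.381×10^5 km³ of water.
Marane: 529 Gt = 5.290×10^14 kg; dividing by ρ_w = 999.6 kg m⁻³ gives 5.292×10^11 m³ of water.
Ardund: 1.87×10^13 m³ × (902/999.6) = 1.687×10^13 m³ of water.
Total added water ≈ 2.555×10^14 m³ over 3.48×10^14 m² → Δh = 0.734 m = 73.4 cm.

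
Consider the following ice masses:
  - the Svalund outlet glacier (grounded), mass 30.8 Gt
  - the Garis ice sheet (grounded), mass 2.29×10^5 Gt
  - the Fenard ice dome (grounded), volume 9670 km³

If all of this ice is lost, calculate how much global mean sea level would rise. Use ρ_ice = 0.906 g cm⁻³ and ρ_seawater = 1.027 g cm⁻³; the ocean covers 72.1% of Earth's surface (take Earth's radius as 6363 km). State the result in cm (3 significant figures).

≈ 63.1 cm

Svalund: 30.8 Gt = 3.080×10^13 kg; dividing by ρ_w = 1.027 g cm⁻³ = 1027 kg m⁻³ gives 2.999×10^10 m³ of water.
Garis: 2.29×10^5 Gt = 2.290×10^17 kg; dividing by ρ_w = 1027 kg m⁻³ gives 2.230×10^14 m³ of water.
Fenard: 9670 km³ × (906/1027) = 8531 km³ of water.
Total added water ≈ 2.315×10^14 m³ over 3.67×10^14 m² → Δh = 0.631 m = 63.1 cm.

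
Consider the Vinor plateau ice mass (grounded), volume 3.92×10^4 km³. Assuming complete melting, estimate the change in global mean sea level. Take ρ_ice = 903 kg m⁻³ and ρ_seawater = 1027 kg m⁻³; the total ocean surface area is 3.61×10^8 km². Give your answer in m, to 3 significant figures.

≈ 0.0955 m

Vinor: 3.92×10^4 km³ × (903/1027) = 3.447×10^4 km³ of water.
Spread over 3.61×10^14 m² of ocean, Δh = 3.447×10^13 / 3.61×10^14 = 0.0955 m.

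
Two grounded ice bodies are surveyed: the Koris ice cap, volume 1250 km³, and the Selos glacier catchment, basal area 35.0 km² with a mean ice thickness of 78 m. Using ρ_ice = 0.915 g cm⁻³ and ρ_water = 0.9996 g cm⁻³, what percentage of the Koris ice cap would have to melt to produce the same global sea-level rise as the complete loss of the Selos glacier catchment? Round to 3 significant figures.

Equal sea-level rise means equal mass of meltwater, i.e. equal mass of ice lost.
Ice mass of Selos: 2.498×10^12 kg; ice mass of Koris: 1.144×10^15 kg.
Fraction required = 2.498×10^12 / 1.144×10^15 = 2.18×10^-3 → 0.218 %.

≈ 0.218 %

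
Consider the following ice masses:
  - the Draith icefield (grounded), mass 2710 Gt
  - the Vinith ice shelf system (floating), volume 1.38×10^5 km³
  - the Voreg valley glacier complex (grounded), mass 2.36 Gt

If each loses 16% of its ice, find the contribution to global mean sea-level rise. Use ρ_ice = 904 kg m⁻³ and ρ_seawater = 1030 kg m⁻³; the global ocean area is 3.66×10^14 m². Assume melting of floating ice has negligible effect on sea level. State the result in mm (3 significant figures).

Draith: 0.16 × 2710 Gt = 4.336×10^14 kg; dividing by ρ_w = 1030 kg m⁻³ gives 4.210×10^11 m³ of water.
The Vinith ice shelf system is floating and already displaces its own weight of water, so its melt adds essentially nothing to sea level.
Voreg: 0.16 × 2.36 Gt = 3.776×10^11 kg; dividing by ρ_w = 1030 kg m⁻³ gives 3.666×10^8 m³ of water.
Total added water ≈ 4.213×10^11 m³ over 3.66×10^14 m² → Δh = 1.15×10^-3 m = 1.15 mm.

≈ 1.15 mm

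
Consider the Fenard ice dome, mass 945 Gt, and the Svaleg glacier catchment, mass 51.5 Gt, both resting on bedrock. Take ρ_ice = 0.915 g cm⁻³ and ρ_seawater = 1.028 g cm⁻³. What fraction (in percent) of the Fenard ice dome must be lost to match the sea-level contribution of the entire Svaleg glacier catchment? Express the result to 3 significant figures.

≈ 5.45 %

Equal sea-level rise means equal mass of meltwater, i.e. equal mass of ice lost.
Ice mass of Svaleg: 5.150×10^13 kg; ice mass of Fenard: 9.450×10^14 kg.
Fraction required = 5.150×10^13 / 9.450×10^14 = 0.0545 → 5.45 %.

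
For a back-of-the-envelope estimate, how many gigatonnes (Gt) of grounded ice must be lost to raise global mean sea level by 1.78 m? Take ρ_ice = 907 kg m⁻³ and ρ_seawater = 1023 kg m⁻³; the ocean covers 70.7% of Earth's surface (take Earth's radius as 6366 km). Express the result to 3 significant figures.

≈ 6.56×10^5 Gt

Required water volume = Δh × A = 1.78 m × 3.60×10^14 m² = 6.409×10^14 m³.
ρ_w = 1023 kg m⁻³, so the mass of water = 6.409×10^14 m³ × 1023 kg m⁻³ = 6.556×10^17 kg = 6.56×10^5 Gt (and the same mass of ice, by conservation).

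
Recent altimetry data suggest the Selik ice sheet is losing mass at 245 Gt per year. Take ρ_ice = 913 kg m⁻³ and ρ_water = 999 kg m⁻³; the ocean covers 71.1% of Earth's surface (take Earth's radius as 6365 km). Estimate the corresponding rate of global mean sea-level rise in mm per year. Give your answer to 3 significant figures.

ρ_w = 999 kg m⁻³. Annual water volume added = 245 Gt / ρ_w = 2.450×10^14 kg / 999 kg m⁻³ = 2.452×10^11 m³.
Δh per year = 2.452×10^11 / 3.62×10^14 = 6.78×10^-4 m = 0.678 mm.

≈ 0.678 mm/yr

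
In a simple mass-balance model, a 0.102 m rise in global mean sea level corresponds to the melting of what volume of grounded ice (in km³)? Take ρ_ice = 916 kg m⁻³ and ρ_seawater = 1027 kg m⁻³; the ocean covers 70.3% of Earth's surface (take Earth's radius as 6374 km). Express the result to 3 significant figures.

≈ 4.10×10^4 km³

Required water volume = Δh × A = 0.102 m × 3.59×10^14 m² = 3.661×10^13 m³ = 3.661×10^4 km³.
Ice volume = water volume × ρ_w/ρ_ice = 3.661×10^4 × 1027/916 = 4.10×10^4 km³.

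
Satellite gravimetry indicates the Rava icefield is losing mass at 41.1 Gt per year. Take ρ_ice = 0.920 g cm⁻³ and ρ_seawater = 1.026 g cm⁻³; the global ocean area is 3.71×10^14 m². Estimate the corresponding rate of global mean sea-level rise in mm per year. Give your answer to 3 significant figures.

≈ 0.108 mm/yr

ρ_w = 1.026 g cm⁻³ = 1026 kg m⁻³. Annual water volume added = 41.1 Gt / ρ_w = 4.110×10^13 kg / 1026 kg m⁻³ = 4.006×10^10 m³.
Δh per year = 4.006×10^10 / 3.71×10^14 = 1.08×10^-4 m = 0.108 mm.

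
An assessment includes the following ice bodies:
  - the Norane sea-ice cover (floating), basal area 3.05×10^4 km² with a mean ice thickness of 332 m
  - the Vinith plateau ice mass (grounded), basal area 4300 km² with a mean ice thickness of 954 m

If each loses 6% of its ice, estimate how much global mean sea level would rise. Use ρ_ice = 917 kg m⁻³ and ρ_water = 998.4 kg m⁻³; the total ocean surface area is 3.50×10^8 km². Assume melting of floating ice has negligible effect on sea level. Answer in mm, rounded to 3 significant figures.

The Norane sea-ice cover is floating and already displaces its own weight of water, so its melt adds essentially nothing to sea level.
Vinith: ice volume = 4300 km² × 954 m = 4102 km³; 0.06 × 4102 × (917/998.4) = 226.1 km³ of water.
Total added water ≈ 2.261×10^11 m³ over 3.50×10^14 m² → Δh = 6.46×10^-4 m = 0.646 mm.

≈ 0.646 mm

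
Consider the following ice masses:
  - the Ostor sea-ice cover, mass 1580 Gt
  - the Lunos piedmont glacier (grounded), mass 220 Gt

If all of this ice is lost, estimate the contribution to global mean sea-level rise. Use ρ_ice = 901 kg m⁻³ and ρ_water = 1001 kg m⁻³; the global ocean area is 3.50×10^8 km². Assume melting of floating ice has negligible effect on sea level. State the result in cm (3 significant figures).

≈ 0.0628 cm

The Ostor sea-ice cover is floating and already displaces its own weight of water, so its melt adds essentially nothing to sea level.
Lunos: 220 Gt = 2.200×10^14 kg; dividing by ρ_w = 1001 kg m⁻³ gives 2.198×10^11 m³ of water.
Total added water ≈ 2.198×10^11 m³ over 3.50×10^14 m² → Δh = 6.28×10^-4 m = 0.0628 cm.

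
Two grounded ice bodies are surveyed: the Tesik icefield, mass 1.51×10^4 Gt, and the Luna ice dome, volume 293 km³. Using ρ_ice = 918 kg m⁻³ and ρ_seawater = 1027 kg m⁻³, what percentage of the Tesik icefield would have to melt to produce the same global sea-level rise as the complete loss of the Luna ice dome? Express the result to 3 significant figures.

Equal sea-level rise means equal mass of meltwater, i.e. equal mass of ice lost.
Ice mass of Luna: 2.690×10^14 kg; ice mass of Tesik: 1.510×10^16 kg.
Fraction required = 2.690×10^14 / 1.510×10^16 = 0.0178 → 1.78 %.

≈ 1.78 %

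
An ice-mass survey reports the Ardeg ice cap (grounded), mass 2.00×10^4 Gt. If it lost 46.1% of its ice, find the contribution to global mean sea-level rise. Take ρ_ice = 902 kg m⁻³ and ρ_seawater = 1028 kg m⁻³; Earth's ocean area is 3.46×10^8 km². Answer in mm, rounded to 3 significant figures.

Ardeg: 0.461 × 2.00×10^4 Gt = 9.220×10^15 kg; dividing by ρ_w = 1028 kg m⁻³ gives 8.969×10^12 m³ of water.
Spread over 3.46×10^14 m² of ocean, Δh = 8.969×10^12 / 3.46×10^14 = 0.0259 m = 25.9 mm.

≈ 25.9 mm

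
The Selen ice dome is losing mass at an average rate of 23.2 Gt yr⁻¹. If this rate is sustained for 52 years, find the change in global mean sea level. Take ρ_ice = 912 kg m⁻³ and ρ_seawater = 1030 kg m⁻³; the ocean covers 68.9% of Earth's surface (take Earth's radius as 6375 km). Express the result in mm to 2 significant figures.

Total mass lost = 23.2 Gt/yr × 52 yr = 1206 Gt = 1.206×10^15 kg.
ρ_w = 1030 kg m⁻³, so water volume = 1.206×10^15 / 1030 = 1.171×10^12 m³.
Δh = 1.171×10^12 / 3.52×10^14 = 3.33×10^-3 m = 3.3 mm.

≈ 3.3 mm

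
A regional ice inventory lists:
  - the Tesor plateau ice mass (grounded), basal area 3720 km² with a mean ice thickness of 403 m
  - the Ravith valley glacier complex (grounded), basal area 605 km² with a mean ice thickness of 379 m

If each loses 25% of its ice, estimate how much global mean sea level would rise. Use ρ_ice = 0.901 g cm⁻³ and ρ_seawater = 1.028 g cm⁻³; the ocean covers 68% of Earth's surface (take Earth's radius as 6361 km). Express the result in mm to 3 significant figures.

Tesor: ice volume = 3720 km² × 403 m = 1499 km³; 0.25 × 1499 × (901/1028) = 328.5 km³ of water.
Ravith: ice volume = 605 km² × 379 m = 229.3 km³; 0.25 × 229.3 × (901/1028) = 50.24 km³ of water.
Total added water ≈ 3.787×10^11 m³ over 3.46×10^14 m² → Δh = 1.10×10^-3 m = 1.10 mm.

≈ 1.10 mm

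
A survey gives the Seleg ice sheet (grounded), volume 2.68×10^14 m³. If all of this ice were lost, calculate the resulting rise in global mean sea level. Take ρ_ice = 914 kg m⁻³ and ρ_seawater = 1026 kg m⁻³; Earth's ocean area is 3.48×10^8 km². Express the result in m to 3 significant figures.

≈ 0.686 m

Seleg: 2.68×10^14 m³ × (914/1026) = 2.387×10^14 m³ of water.
Spread over 3.48×10^14 m² of ocean, Δh = 2.387×10^14 / 3.48×10^14 = 0.686 m.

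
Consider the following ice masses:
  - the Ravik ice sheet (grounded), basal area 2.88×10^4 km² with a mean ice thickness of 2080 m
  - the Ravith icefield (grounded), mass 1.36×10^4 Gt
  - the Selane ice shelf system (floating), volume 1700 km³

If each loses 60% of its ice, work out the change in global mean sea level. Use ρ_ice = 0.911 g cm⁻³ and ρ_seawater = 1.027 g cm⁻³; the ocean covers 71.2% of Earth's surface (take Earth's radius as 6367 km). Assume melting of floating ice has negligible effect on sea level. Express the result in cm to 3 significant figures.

Ravik: ice volume = 2.88×10^4 km² × 2080 m = 5.990×10^4 km³; 0.6 × 5.990×10^4 × (911/1027) = 3.188×10^4 km³ of water.
Ravith: 0.6 × 1.36×10^4 Gt = 8.160×10^15 kg; dividing by ρ_w = 1.027 g cm⁻³ = 1027 kg m⁻³ gives 7.945×10^12 m³ of water.
The Selane ice shelf system is floating and already displaces its own weight of water, so its melt adds essentially nothing to sea level.
Total added water ≈ 3.983×10^13 m³ over 3.63×10^14 m² → Δh = 0.110 m = 11.0 cm.

≈ 11.0 cm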